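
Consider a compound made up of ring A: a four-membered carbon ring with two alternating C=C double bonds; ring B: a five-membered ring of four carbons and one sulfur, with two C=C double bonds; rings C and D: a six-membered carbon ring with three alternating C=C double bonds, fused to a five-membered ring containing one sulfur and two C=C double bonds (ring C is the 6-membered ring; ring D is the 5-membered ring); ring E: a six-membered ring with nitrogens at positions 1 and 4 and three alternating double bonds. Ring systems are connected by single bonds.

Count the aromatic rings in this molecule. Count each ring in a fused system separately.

4

Ring A has only sp² ring atoms; a planar conformation would have a fully conjugated π system of 4 electrons. But 4 = 4(1), which is 4n not 4n+2, so ring A is not aromatic (cyclobutadiene) — cyclobutadiene is antiaromatic and distorts to a rectangle.
Ring B is fully conjugated (every ring atom contributes a p orbital); 2 ring double bonds (4 π electrons) plus a heteroatom lone pair (2) give 6 π electrons. Since 6 = 4n+2 (n=1), ring B is aromatic (thiophene).
Rings C and D form a fused bicyclic system (with one sulfur) with 9 sp² atoms and 10 π electrons from ring double bonds plus a heteroatom lone pair. 10 = 4(2)+2, so the system is aromatic and both rings count as aromatic (benzothiophene).
Ring E is fully conjugated (every ring atom contributes a p orbital); 3 ring double bonds give 6 π electrons. That satisfies 4n+2 with n=1, so ring E is aromatic (pyrazine).
Aromatic: B, C, D, E. Total: 4.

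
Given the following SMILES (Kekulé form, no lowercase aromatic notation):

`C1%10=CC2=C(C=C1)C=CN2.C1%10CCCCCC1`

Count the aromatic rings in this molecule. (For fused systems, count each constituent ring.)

2

The SMILES encodes a six-membered carbon ring with three alternating C=C double bonds, fused to a five-membered ring containing one N–H nitrogen and two C=C double bonds; a seven-membered saturated carbon ring.
The fused 6/5-membered bicyclic (with one N–H) is a single π system with 9 sp² atoms and 10 π electrons from ring double bonds plus a heteroatom lone pair. 10 = 4(2)+2, so the system is aromatic and both rings count as aromatic (indole).
The 7-membered ring has only sp³ atoms, so it is not fully conjugated — not aromatic (cycloheptane).
2 of the 3 rings are aromatic. Total: 2.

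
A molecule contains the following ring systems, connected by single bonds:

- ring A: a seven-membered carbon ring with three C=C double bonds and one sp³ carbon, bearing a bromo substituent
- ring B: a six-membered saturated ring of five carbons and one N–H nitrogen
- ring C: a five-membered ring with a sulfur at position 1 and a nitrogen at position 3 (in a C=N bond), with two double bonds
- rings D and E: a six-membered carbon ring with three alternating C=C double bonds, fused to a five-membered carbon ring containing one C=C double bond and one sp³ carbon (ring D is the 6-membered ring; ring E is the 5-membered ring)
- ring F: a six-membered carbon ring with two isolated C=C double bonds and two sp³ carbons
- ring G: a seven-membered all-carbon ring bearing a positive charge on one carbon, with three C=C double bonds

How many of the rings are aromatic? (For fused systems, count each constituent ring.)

Ring A has one sp³ carbon, so it is not fully conjugated — not aromatic (cycloheptatriene).
Ring B has only sp³ atoms, so it is not fully conjugated — not aromatic (piperidine).
Ring C is fully conjugated (every ring atom contributes a p orbital); 2 ring double bonds (4 π electrons) plus a heteroatom lone pair (2) give 6 π electrons. 6 = 4(1)+2, so ring C is aromatic (thiazole).
Ring D is planar and fully conjugated; 3 ring double bonds give 6 π electrons. Since 6 = 4n+2 (n=1), ring D is aromatic (benzene ring).
Ring E has one sp³ carbon, so it is not fully conjugated — not aromatic (cyclopentene ring).
Ring F has two sp³ carbons, so it is not fully conjugated — not aromatic (1,4-cyclohexadiene).
Ring G has a continuous p-orbital overlap around the ring; 3 ring double bonds (6 π electrons) plus the carbocation's empty p orbital (0, but keeps the ring conjugated) give 6 π electrons. 6 = 4(1)+2, so ring G is aromatic (tropylium cation).
Aromatic: C, D, G. Total: 3.

3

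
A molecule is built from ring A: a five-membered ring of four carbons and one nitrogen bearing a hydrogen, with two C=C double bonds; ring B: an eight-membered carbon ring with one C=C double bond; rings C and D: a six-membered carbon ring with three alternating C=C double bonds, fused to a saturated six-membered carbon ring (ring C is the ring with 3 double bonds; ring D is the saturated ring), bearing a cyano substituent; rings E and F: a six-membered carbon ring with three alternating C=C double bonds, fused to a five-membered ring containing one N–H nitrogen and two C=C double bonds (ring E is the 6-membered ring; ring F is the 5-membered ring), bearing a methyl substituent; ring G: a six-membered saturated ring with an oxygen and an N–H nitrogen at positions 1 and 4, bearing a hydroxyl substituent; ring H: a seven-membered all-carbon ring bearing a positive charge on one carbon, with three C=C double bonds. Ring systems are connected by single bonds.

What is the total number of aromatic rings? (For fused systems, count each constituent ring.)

5

Ring A is planar and fully conjugated; 2 ring double bonds (4 π electrons) plus a heteroatom lone pair (2) give 6 π electrons. 6 = 4(1)+2, so ring A is aromatic (pyrrole).
Ring B has six sp³ carbons, so it is not fully conjugated — not aromatic (cyclooctene).
Ring C is planar and fully conjugated; 3 ring double bonds give 6 π electrons. 6 = 4(1)+2, so ring C is aromatic (benzene ring).
Ring D has four sp³ carbons, so it is not fully conjugated — not aromatic (cyclohexane ring).
Rings E and F form a fused bicyclic system (with one N–H) with 9 sp² atoms and 10 π electrons from ring double bonds plus a heteroatom lone pair. 10 = 4(2)+2, so the system is aromatic and both rings count as aromatic (indole).
Ring G has only sp³ atoms, so it is not fully conjugated — not aromatic (morpholine).
Ring H has a continuous p-orbital overlap around the ring; 3 ring double bonds (6 π electrons) plus the carbocation's empty p orbital (0, but keeps the ring conjugated) give 6 π electrons. 6 = 4(1)+2, so ring H is aromatic (tropylium cation).
Aromatic: A, C, E, F, H. Total: 5.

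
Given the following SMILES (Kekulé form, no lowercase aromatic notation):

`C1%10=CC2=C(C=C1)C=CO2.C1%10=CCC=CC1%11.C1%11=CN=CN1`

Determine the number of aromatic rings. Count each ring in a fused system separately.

The SMILES encodes a six-membered carbon ring with three alternating C=C double bonds, fused to a five-membered ring containing one oxygen and two C=C double bonds; a six-membered carbon ring with two isolated C=C double bonds and two sp³ carbons; a five-membered ring with nitrogens at positions 1 and 3 (one bearing H, one in a C=N bond) and two double bonds.
The fused 6/5-membered bicyclic (with one oxygen) is a single π system with 9 sp² atoms and 10 π electrons from ring double bonds plus a heteroatom lone pair. 10 = 4(2)+2, so the system is aromatic and both rings count as aromatic (benzofuran).
The 6-membered ring has two sp³ carbons, so it is not fully conjugated — not aromatic (1,4-cyclohexadiene).
The 5-membered ring with two nitrogens (one N–H, one =N–) has a continuous p-orbital overlap around the ring; 2 ring double bonds (4 π electrons) plus a heteroatom lone pair (2) give 6 π electrons. 6 = 4(1)+2, so it is aromatic (imidazole).
3 of the 4 rings are aromatic. Total: 3.

3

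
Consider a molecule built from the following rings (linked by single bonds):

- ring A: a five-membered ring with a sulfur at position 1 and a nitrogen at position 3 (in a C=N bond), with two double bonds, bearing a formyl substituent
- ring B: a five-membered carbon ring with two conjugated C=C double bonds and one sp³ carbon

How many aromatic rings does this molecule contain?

1

Ring A is fully conjugated (every ring atom contributes a p orbital); 2 ring double bonds (4 π electrons) plus a heteroatom lone pair (2) give 6 π electrons. 6 = 4(1)+2, so ring A is aromatic (thiazole).
Ring B has one sp³ carbon, so it is not fully conjugated — not aromatic (cyclopentadiene).
Aromatic: A. Total: 1.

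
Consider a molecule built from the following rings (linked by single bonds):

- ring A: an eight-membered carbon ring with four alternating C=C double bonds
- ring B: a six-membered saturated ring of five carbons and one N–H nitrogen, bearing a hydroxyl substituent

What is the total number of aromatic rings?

0

Ring A has only sp² ring atoms; a planar conformation would have a fully conjugated π system of 8 electrons. But 8 = 4(2), which is 4n not 4n+2, so ring A is not aromatic (cyclooctatetraene) — cyclooctatetraene distorts into a non-planar tub to avoid antiaromaticity.
Ring B has only sp³ atoms, so it is not fully conjugated — not aromatic (piperidine).
No ring is aromatic. Total: 0.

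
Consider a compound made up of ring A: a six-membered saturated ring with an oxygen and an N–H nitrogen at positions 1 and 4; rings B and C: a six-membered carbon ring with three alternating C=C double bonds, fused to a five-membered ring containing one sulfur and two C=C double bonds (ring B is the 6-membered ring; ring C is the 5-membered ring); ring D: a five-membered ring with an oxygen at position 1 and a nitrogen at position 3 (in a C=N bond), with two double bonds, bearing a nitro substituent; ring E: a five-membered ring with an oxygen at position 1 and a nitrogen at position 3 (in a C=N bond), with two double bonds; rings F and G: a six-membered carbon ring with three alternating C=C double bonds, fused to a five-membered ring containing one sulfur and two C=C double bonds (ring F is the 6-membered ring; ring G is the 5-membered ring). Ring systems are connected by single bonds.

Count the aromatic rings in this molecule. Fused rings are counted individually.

Ring A has only sp³ atoms, so it is not fully conjugated — not aromatic (morpholine).
Rings B and C form a fused bicyclic system (with one sulfur) with 9 sp² atoms and 10 π electrons from ring double bonds plus a heteroatom lone pair. 10 = 4(2)+2, so the system is aromatic and both rings count as aromatic (benzothiophene).
Ring D is fully conjugated (every ring atom contributes a p orbital); 2 ring double bonds (4 π electrons) plus a heteroatom lone pair (2) give 6 π electrons. 6 = 4(1)+2, so ring D is aromatic (oxazole).
Ring E is planar and fully conjugated; 2 ring double bonds (4 π electrons) plus a heteroatom lone pair (2) give 6 π electrons. That satisfies 4n+2 with n=1, so ring E is aromatic (oxazole).
Rings F and G form a fused bicyclic system (with one sulfur) with 9 sp² atoms and 10 π electrons from ring double bonds plus a heteroatom lone pair. 10 = 4(2)+2, so the system is aromatic and both rings count as aromatic (benzothiophene).
Aromatic: B, C, D, E, F, G. Total: 6.

6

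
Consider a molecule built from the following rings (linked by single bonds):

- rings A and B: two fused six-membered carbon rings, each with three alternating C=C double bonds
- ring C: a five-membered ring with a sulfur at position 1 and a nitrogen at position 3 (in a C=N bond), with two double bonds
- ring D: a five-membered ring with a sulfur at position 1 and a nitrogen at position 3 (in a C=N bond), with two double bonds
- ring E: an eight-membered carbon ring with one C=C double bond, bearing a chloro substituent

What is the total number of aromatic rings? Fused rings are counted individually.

Rings A and B form a fused bicyclic system with 10 sp² atoms and 10 π electrons from ring double bonds. 10 = 4(2)+2, so the system is aromatic and both rings count as aromatic (naphthalene).
Ring C is fully conjugated (every ring atom contributes a p orbital); 2 ring double bonds (4 π electrons) plus a heteroatom lone pair (2) give 6 π electrons. 6 = 4(1)+2, so ring C is aromatic (thiazole).
Ring D is fully conjugated (every ring atom contributes a p orbital); 2 ring double bonds (4 π electrons) plus a heteroatom lone pair (2) give 6 π electrons. That satisfies 4n+2 with n=1, so ring D is aromatic (thiazole).
Ring E has six sp³ carbons, so it is not fully conjugated — not aromatic (cyclooctene).
Aromatic: A, B, C, D. Total: 4.

4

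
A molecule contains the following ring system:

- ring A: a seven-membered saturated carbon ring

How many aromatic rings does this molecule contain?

Ring A has only sp³ atoms, so it is not fully conjugated — not aromatic (cycloheptane).

0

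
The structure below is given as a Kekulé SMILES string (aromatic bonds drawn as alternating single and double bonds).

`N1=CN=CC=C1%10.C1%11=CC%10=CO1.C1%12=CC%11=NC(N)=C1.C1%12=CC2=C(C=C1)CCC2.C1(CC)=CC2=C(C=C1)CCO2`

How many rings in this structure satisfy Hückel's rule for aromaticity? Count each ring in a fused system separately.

The SMILES encodes a six-membered ring with nitrogens at positions 1 and 3 and three alternating double bonds; a five-membered ring of four carbons and one oxygen, with two C=C double bonds; a six-membered ring of five carbons and one nitrogen with three alternating double bonds; a six-membered carbon ring with three alternating C=C double bonds, fused to a saturated five-membered carbon ring; a six-membered carbon ring with three alternating C=C double bonds, fused to a five-membered ring containing one oxygen and two sp³ carbons.
The 6-membered ring with two nitrogens (1,3) has a continuous p-orbital overlap around the ring; 3 ring double bonds give 6 π electrons. Since 6 = 4n+2 (n=1), it is aromatic (pyrimidine).
The 5-membered ring with one oxygen is fully conjugated (every ring atom contributes a p orbital); 2 ring double bonds (4 π electrons) plus a heteroatom lone pair (2) give 6 π electrons. That satisfies 4n+2 with n=1, so it is aromatic (furan).
The 6-membered ring with one nitrogen is fully conjugated (every ring atom contributes a p orbital); 3 ring double bonds give 6 π electrons. 6 = 4(1)+2, so it is aromatic (pyridine).
The 6-membered ring has a continuous p-orbital overlap around the ring; 3 ring double bonds give 6 π electrons. Since 6 = 4n+2 (n=1), it is aromatic (benzene ring).
The 5-membered ring has three sp³ carbons, so it is not fully conjugated — not aromatic (cyclopentane ring).
The second 6-membered ring has a continuous p-orbital overlap around the ring; 3 ring double bonds give 6 π electrons. That satisfies 4n+2 with n=1, so it is aromatic (benzene ring).
The second 5-membered ring with one oxygen has two sp³ carbons, so it is not fully conjugated — not aromatic (oxolane ring).
5 of the 7 rings are aromatic. Total: 5.

5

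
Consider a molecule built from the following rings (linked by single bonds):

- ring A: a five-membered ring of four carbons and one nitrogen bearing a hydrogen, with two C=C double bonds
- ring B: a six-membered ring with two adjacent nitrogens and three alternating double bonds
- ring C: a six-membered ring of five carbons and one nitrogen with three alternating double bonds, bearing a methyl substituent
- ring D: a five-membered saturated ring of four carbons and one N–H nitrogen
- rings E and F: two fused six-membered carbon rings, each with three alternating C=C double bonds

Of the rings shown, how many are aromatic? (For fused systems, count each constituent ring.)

5

Ring A is fully conjugated (every ring atom contributes a p orbital); 2 ring double bonds (4 π electrons) plus a heteroatom lone pair (2) give 6 π electrons. 6 = 4(1)+2, so ring A is aromatic (pyrrole).
Ring B has a continuous p-orbital overlap around the ring; 3 ring double bonds give 6 π electrons. That satisfies 4n+2 with n=1, so ring B is aromatic (pyridazine).
Ring C is planar and fully conjugated; 3 ring double bonds give 6 π electrons. Since 6 = 4n+2 (n=1), ring C is aromatic (pyridine).
Ring D has only sp³ atoms, so it is not fully conjugated — not aromatic (pyrrolidine).
Rings E and F form a fused bicyclic system with 10 sp² atoms and 10 π electrons from ring double bonds. 10 = 4(2)+2, so the system is aromatic and both rings count as aromatic (naphthalene).
Aromatic: A, B, C, E, F. Total: 5.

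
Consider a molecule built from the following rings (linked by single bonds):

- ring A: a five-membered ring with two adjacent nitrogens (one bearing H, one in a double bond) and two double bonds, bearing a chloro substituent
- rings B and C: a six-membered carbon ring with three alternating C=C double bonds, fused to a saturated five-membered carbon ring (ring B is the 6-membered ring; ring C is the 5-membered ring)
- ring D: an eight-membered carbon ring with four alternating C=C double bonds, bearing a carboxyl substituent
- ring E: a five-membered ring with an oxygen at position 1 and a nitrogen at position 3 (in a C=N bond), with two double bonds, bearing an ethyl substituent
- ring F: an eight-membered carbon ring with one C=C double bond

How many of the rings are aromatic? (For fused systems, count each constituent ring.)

3

Ring A is fully conjugated (every ring atom contributes a p orbital); 2 ring double bonds (4 π electrons) plus a heteroatom lone pair (2) give 6 π electrons. Since 6 = 4n+2 (n=1), ring A is aromatic (pyrazole).
Ring B has a continuous p-orbital overlap around the ring; 3 ring double bonds give 6 π electrons. Since 6 = 4n+2 (n=1), ring B is aromatic (benzene ring).
Ring C has three sp³ carbons, so it is not fully conjugated — not aromatic (cyclopentane ring).
Ring D has only sp² ring atoms; a planar conformation would have a fully conjugated π system of 8 electrons. But 8 = 4(2), which is 4n not 4n+2, so ring D is not aromatic (cyclooctatetraene) — cyclooctatetraene distorts into a non-planar tub to avoid antiaromaticity.
Ring E is planar and fully conjugated; 2 ring double bonds (4 π electrons) plus a heteroatom lone pair (2) give 6 π electrons. 6 = 4(1)+2, so ring E is aromatic (oxazole).
Ring F has six sp³ carbons, so it is not fully conjugated — not aromatic (cyclooctene).
Aromatic: A, B, E. Total: 3.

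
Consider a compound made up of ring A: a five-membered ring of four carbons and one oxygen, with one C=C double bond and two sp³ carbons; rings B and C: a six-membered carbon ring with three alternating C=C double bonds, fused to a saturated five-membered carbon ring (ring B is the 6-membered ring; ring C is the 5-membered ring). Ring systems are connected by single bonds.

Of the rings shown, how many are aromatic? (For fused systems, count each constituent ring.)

1

Ring A has two sp³ carbons, so it is not fully conjugated — not aromatic (2,3-dihydrofuran).
Ring B is fully conjugated (every ring atom contributes a p orbital); 3 ring double bonds give 6 π electrons. That satisfies 4n+2 with n=1, so ring B is aromatic (benzene ring).
Ring C has three sp³ carbons, so it is not fully conjugated — not aromatic (cyclopentane ring).
Aromatic: B. Total: 1.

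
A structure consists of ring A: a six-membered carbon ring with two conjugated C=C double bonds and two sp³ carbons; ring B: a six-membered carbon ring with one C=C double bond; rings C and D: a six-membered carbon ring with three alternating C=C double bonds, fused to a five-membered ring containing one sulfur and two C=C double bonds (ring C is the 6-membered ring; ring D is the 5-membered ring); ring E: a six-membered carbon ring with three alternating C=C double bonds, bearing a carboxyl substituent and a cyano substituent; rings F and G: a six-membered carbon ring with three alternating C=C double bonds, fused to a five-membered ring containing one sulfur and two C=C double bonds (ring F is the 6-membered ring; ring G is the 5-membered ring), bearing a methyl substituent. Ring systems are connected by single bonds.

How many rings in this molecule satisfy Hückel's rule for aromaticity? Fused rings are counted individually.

5

Ring A has two sp³ carbons, so it is not fully conjugated — not aromatic (1,3-cyclohexadiene).
Ring B has four sp³ carbons, so it is not fully conjugated — not aromatic (cyclohexene).
Rings C and D form a fused bicyclic system (with one sulfur) with 9 sp² atoms and 10 π electrons from ring double bonds plus a heteroatom lone pair. 10 = 4(2)+2, so the system is aromatic and both rings count as aromatic (benzothiophene).
Ring E has a continuous p-orbital overlap around the ring; 3 ring double bonds give 6 π electrons. Since 6 = 4n+2 (n=1), ring E is aromatic (benzene).
Rings F and G form a fused bicyclic system (with one sulfur) with 9 sp² atoms and 10 π electrons from ring double bonds plus a heteroatom lone pair. 10 = 4(2)+2, so the system is aromatic and both rings count as aromatic (benzothiophene).
Aromatic: C, D, E, F, G. Total: 5.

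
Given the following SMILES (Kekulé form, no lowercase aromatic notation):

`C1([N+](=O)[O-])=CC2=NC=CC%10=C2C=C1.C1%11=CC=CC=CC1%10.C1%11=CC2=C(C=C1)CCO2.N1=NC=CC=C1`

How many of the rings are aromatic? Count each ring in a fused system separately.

4

The SMILES encodes two fused six-membered rings, each with three alternating double bonds; one ring is all carbon and the other has one ring nitrogen; a seven-membered carbon ring with three C=C double bonds and one sp³ carbon; a six-membered carbon ring with three alternating C=C double bonds, fused to a five-membered ring containing one oxygen and two sp³ carbons; a six-membered ring with two adjacent nitrogens and three alternating double bonds.
The fused 6/6-membered bicyclic (with one nitrogen) is a single π system with 10 sp² atoms and 10 π electrons from ring double bonds. 10 = 4(2)+2, so the system is aromatic and both rings count as aromatic (quinoline).
The 7-membered ring has one sp³ carbon, so it is not fully conjugated — not aromatic (cycloheptatriene).
The 6-membered ring has a continuous p-orbital overlap around the ring; 3 ring double bonds give 6 π electrons. 6 = 4(1)+2, so it is aromatic (benzene ring).
The 5-membered ring with one oxygen has two sp³ carbons, so it is not fully conjugated — not aromatic (oxolane ring).
The 6-membered ring with two nitrogens (1,2) is fully conjugated (every ring atom contributes a p orbital); 3 ring double bonds give 6 π electrons. 6 = 4(1)+2, so it is aromatic (pyridazine).
4 of the 6 rings are aromatic. Total: 4.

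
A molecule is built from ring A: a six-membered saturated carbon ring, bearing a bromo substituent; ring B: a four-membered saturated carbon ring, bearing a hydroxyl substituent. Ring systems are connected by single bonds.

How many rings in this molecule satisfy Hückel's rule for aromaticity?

0

Ring A has only sp³ atoms, so it is not fully conjugated — not aromatic (cyclohexane).
Ring B has only sp³ atoms, so it is not fully conjugated — not aromatic (cyclobutane).
No ring is aromatic. Total: 0.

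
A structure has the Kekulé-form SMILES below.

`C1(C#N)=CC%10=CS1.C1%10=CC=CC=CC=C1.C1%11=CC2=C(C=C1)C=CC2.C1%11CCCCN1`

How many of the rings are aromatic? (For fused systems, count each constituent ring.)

2

The SMILES encodes a five-membered ring of four carbons and one sulfur, with two C=C double bonds; an eight-membered carbon ring with four alternating C=C double bonds; a six-membered carbon ring with three alternating C=C double bonds, fused to a five-membered carbon ring containing one C=C double bond and one sp³ carbon; a six-membered saturated ring of five carbons and one N–H nitrogen.
The 5-membered ring with one sulfur is planar and fully conjugated; 2 ring double bonds (4 π electrons) plus a heteroatom lone pair (2) give 6 π electrons. 6 = 4(1)+2, so it is aromatic (thiophene).
The 8-membered ring has only sp² ring atoms; a planar conformation would have a fully conjugated π system of 8 electrons. But 8 = 4(2), which is 4n not 4n+2, so it is not aromatic (cyclooctatetraene) — cyclooctatetraene distorts into a non-planar tub to avoid antiaromaticity.
The 6-membered ring is fully conjugated (every ring atom contributes a p orbital); 3 ring double bonds give 6 π electrons. Since 6 = 4n+2 (n=1), it is aromatic (benzene ring).
The 5-membered ring has one sp³ carbon, so it is not fully conjugated — not aromatic (cyclopentene ring).
The 6-membered ring with one N–H has only sp³ atoms, so it is not fully conjugated — not aromatic (piperidine).
2 of the 5 rings are aromatic. Total: 2.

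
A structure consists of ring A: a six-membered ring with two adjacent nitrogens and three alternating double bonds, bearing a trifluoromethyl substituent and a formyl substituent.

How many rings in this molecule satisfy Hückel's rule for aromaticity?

Ring A has a continuous p-orbital overlap around the ring; 3 ring double bonds give 6 π electrons. That satisfies 4n+2 with n=1, so ring A is aromatic (pyridazine).

1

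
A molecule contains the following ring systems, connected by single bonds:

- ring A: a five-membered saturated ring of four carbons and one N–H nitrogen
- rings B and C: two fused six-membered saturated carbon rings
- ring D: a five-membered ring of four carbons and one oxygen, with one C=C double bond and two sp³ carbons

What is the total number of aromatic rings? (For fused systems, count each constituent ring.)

0

Ring A has only sp³ atoms, so it is not fully conjugated — not aromatic (pyrrolidine).
Ring B has only sp³ atoms, so it is not fully conjugated — not aromatic (cyclohexane ring).
Ring C has only sp³ atoms, so it is not fully conjugated — not aromatic (cyclohexane ring).
Ring D has two sp³ carbons, so it is not fully conjugated — not aromatic (2,3-dihydrofuran).
No ring is aromatic. Total: 0.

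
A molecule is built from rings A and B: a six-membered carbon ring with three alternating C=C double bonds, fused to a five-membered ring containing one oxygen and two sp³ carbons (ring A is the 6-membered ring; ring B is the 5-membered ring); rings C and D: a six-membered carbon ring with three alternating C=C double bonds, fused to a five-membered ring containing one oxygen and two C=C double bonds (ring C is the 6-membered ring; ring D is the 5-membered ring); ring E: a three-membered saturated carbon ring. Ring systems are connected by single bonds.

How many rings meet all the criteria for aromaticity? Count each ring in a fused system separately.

Ring A has a continuous p-orbital overlap around the ring; 3 ring double bonds give 6 π electrons. 6 = 4(1)+2, so ring A is aromatic (benzene ring).
Ring B has two sp³ carbons, so it is not fully conjugated — not aromatic (oxolane ring).
Rings C and D form a fused bicyclic system (with one oxygen) with 9 sp² atoms and 10 π electrons from ring double bonds plus a heteroatom lone pair. 10 = 4(2)+2, so the system is aromatic and both rings count as aromatic (benzofuran).
Ring E has only sp³ atoms, so it is not fully conjugated — not aromatic (cyclopropane).
Aromatic: A, C, D. Total: 3.

3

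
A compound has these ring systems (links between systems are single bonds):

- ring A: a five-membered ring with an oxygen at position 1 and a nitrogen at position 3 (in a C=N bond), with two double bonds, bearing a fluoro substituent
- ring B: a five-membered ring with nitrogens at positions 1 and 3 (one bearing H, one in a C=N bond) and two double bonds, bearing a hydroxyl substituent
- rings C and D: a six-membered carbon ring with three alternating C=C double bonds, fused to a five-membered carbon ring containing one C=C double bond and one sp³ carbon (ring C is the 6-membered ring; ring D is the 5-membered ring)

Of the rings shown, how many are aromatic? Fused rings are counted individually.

Ring A has a continuous p-orbital overlap around the ring; 2 ring double bonds (4 π electrons) plus a heteroatom lone pair (2) give 6 π electrons. Since 6 = 4n+2 (n=1), ring A is aromatic (oxazole).
Ring B is fully conjugated (every ring atom contributes a p orbital); 2 ring double bonds (4 π electrons) plus a heteroatom lone pair (2) give 6 π electrons. 6 = 4(1)+2, so ring B is aromatic (imidazole).
Ring C is planar and fully conjugated; 3 ring double bonds give 6 π electrons. Since 6 = 4n+2 (n=1), ring C is aromatic (benzene ring).
Ring D has one sp³ carbon, so it is not fully conjugated — not aromatic (cyclopentene ring).
Aromatic: A, B, C. Total: 3.

3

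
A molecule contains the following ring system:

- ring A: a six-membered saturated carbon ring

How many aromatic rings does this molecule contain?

0

Ring A has only sp³ atoms, so it is not fully conjugated — not aromatic (cyclohexane).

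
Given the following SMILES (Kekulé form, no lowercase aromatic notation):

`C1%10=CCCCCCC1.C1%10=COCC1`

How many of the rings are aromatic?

0

The SMILES encodes an eight-membered carbon ring with one C=C double bond; a five-membered ring of four carbons and one oxygen, with one C=C double bond and two sp³ carbons.
The 8-membered ring has six sp³ carbons, so it is not fully conjugated — not aromatic (cyclooctene).
The 5-membered ring with one oxygen has two sp³ carbons, so it is not fully conjugated — not aromatic (2,3-dihydrofuran).
None of the rings are aromatic. Total: 0.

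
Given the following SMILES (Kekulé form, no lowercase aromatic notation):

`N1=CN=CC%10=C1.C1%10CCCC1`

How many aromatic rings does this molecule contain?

The SMILES encodes a six-membered ring with nitrogens at positions 1 and 3 and three alternating double bonds; a five-membered saturated carbon ring.
The 6-membered ring with two nitrogens (1,3) is planar and fully conjugated; 3 ring double bonds give 6 π electrons. Since 6 = 4n+2 (n=1), it is aromatic (pyrimidine).
The 5-membered ring has only sp³ atoms, so it is not fully conjugated — not aromatic (cyclopentane).
1 of the 2 rings is aromatic. Total: 1.

1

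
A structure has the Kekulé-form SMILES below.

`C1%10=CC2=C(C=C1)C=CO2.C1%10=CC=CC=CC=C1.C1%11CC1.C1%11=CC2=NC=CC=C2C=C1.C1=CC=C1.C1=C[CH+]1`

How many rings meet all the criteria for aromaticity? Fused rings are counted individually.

The SMILES encodes a six-membered carbon ring with three alternating C=C double bonds, fused to a five-membered ring containing one oxygen and two C=C double bonds; an eight-membered carbon ring with four alternating C=C double bonds; a three-membered saturated carbon ring; two fused six-membered rings, each with three alternating double bonds; one ring is all carbon and the other has one ring nitrogen; a four-membered carbon ring with two alternating C=C double bonds; a three-membered all-carbon ring bearing a positive charge on one carbon, with one C=C double bond.
The fused 6/5-membered bicyclic (with one oxygen) is a single π system with 9 sp² atoms and 10 π electrons from ring double bonds plus a heteroatom lone pair. 10 = 4(2)+2, so the system is aromatic and both rings count as aromatic (benzofuran).
The 8-membered ring has only sp² ring atoms; a planar conformation would have a fully conjugated π system of 8 electrons. But 8 = 4(2), which is 4n not 4n+2, so it is not aromatic (cyclooctatetraene) — cyclooctatetraene distorts into a non-planar tub to avoid antiaromaticity.
The 3-membered ring has only sp³ atoms, so it is not fully conjugated — not aromatic (cyclopropane).
The fused 6/6-membered bicyclic (with one nitrogen) is a single π system with 10 sp² atoms and 10 π electrons from ring double bonds. 10 = 4(2)+2, so the system is aromatic and both rings count as aromatic (quinoline).
The 4-membered ring has only sp² ring atoms; a planar conformation would have a fully conjugated π system of 4 electrons. But 4 = 4(1), which is 4n not 4n+2, so it is not aromatic (cyclobutadiene) — cyclobutadiene is antiaromatic and distorts to a rectangle.
The second 3-membered ring is planar and fully conjugated; 1 ring double bond (2 π electrons) plus the carbocation's empty p orbital (0, but keeps the ring conjugated) give 2 π electrons. Since 2 = 4n+2 (n=0), it is aromatic (cyclopropenyl cation).
5 of the 8 rings are aromatic. Total: 5.

5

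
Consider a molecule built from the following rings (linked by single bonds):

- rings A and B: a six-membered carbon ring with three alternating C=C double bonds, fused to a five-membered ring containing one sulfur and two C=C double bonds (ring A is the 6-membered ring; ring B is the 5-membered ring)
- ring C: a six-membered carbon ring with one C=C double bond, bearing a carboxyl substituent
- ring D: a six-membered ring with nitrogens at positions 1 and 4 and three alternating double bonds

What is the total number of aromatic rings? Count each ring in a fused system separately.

3

Rings A and B form a fused bicyclic system (with one sulfur) with 9 sp² atoms and 10 π electrons from ring double bonds plus a heteroatom lone pair. 10 = 4(2)+2, so the system is aromatic and both rings count as aromatic (benzothiophene).
Ring C has four sp³ carbons, so it is not fully conjugated — not aromatic (cyclohexene).
Ring D has a continuous p-orbital overlap around the ring; 3 ring double bonds give 6 π electrons. Since 6 = 4n+2 (n=1), ring D is aromatic (pyrazine).
Aromatic: A, B, D. Total: 3.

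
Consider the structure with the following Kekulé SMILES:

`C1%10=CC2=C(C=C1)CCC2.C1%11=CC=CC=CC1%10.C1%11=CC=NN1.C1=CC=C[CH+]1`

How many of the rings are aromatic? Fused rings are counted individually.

The SMILES encodes a six-membered carbon ring with three alternating C=C double bonds, fused to a saturated five-membered carbon ring; a seven-membered carbon ring with three C=C double bonds and one sp³ carbon; a five-membered ring with two adjacent nitrogens (one bearing H, one in a double bond) and two double bonds; a five-membered all-carbon ring bearing a positive charge on one carbon, with two C=C double bonds.
The 6-membered ring is planar and fully conjugated; 3 ring double bonds give 6 π electrons. That satisfies 4n+2 with n=1, so it is aromatic (benzene ring).
The 5-membered ring has three sp³ carbons, so it is not fully conjugated — not aromatic (cyclopentane ring).
The 7-membered ring has one sp³ carbon, so it is not fully conjugated — not aromatic (cycloheptatriene).
The 5-membered ring with two adjacent nitrogens (one N–H, one =N–) is fully conjugated (every ring atom contributes a p orbital); 2 ring double bonds (4 π electrons) plus a heteroatom lone pair (2) give 6 π electrons. 6 = 4(1)+2, so it is aromatic (pyrazole).
The second 5-membered ring has only sp² ring atoms; a planar conformation would have a fully conjugated π system of 4 electrons. But 4 = 4(1), which is 4n not 4n+2, so it is not aromatic (cyclopentadienyl cation).
2 of the 5 rings are aromatic. Total: 2.

2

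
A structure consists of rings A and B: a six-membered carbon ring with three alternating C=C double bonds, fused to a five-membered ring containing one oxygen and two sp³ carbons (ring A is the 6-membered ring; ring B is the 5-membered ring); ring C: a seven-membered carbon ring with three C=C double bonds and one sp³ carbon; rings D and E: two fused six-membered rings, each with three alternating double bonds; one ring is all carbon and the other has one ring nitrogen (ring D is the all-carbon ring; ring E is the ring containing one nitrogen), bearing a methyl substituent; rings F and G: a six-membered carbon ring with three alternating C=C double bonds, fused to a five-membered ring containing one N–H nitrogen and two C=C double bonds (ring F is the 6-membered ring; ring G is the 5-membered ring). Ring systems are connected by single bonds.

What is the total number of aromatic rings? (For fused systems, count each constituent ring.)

Ring A is planar and fully conjugated; 3 ring double bonds give 6 π electrons. That satisfies 4n+2 with n=1, so ring A is aromatic (benzene ring).
Ring B has two sp³ carbons, so it is not fully conjugated — not aromatic (oxolane ring).
Ring C has one sp³ carbon, so it is not fully conjugated — not aromatic (cycloheptatriene).
Rings D and E form a fused bicyclic system (with one nitrogen) with 10 sp² atoms and 10 π electrons from ring double bonds. 10 = 4(2)+2, so the system is aromatic and both rings count as aromatic (quinoline).
Rings F and G form a fused bicyclic system (with one N–H) with 9 sp² atoms and 10 π electrons from ring double bonds plus a heteroatom lone pair. 10 = 4(2)+2, so the system is aromatic and both rings count as aromatic (indole).
Aromatic: A, D, E, F, G. Total: 5.

5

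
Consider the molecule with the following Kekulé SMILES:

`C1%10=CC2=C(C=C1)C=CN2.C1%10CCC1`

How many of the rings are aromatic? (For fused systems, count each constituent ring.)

2

The SMILES encodes a six-membered carbon ring with three alternating C=C double bonds, fused to a five-membered ring containing one N–H nitrogen and two C=C double bonds; a four-membered saturated carbon ring.
The fused 6/5-membered bicyclic (with one N–H) is a single π system with 9 sp² atoms and 10 π electrons from ring double bonds plus a heteroatom lone pair. 10 = 4(2)+2, so the system is aromatic and both rings count as aromatic (indole).
The 4-membered ring has only sp³ atoms, so it is not fully conjugated — not aromatic (cyclobutane).
2 of the 3 rings are aromatic. Total: 2.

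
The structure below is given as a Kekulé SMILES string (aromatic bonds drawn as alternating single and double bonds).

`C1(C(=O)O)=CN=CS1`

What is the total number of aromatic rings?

1

The SMILES encodes a five-membered ring with a sulfur at position 1 and a nitrogen at position 3 (in a C=N bond), with two double bonds.
The 5-membered ring with one sulfur and one =N– is planar and fully conjugated; 2 ring double bonds (4 π electrons) plus a heteroatom lone pair (2) give 6 π electrons. 6 = 4(1)+2, so it is aromatic (thiazole).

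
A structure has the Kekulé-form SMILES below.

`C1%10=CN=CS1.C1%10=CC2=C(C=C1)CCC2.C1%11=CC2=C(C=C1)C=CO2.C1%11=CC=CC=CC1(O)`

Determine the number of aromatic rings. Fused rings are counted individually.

4

The SMILES encodes a five-membered ring with a sulfur at position 1 and a nitrogen at position 3 (in a C=N bond), with two double bonds; a six-membered carbon ring with three alternating C=C double bonds, fused to a saturated five-membered carbon ring; a six-membered carbon ring with three alternating C=C double bonds, fused to a five-membered ring containing one oxygen and two C=C double bonds; a seven-membered carbon ring with three C=C double bonds and one sp³ carbon.
The 5-membered ring with one sulfur and one =N– is planar and fully conjugated; 2 ring double bonds (4 π electrons) plus a heteroatom lone pair (2) give 6 π electrons. 6 = 4(1)+2, so it is aromatic (thiazole).
The 6-membered ring is fully conjugated (every ring atom contributes a p orbital); 3 ring double bonds give 6 π electrons. 6 = 4(1)+2, so it is aromatic (benzene ring).
The 5-membered ring has three sp³ carbons, so it is not fully conjugated — not aromatic (cyclopentane ring).
The fused 6/5-membered bicyclic (with one oxygen) is a single π system with 9 sp² atoms and 10 π electrons from ring double bonds plus a heteroatom lone pair. 10 = 4(2)+2, so the system is aromatic and both rings count as aromatic (benzofuran).
The 7-membered ring has one sp³ carbon, so it is not fully conjugated — not aromatic (cycloheptatriene).
4 of the 6 rings are aromatic. Total: 4.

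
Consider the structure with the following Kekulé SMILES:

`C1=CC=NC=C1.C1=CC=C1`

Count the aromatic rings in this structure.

1

The SMILES encodes a six-membered ring of five carbons and one nitrogen with three alternating double bonds; a four-membered carbon ring with two alternating C=C double bonds.
The 6-membered ring with one nitrogen has a continuous p-orbital overlap around the ring; 3 ring double bonds give 6 π electrons. That satisfies 4n+2 with n=1, so it is aromatic (pyridine).
The 4-membered ring has only sp² ring atoms; a planar conformation would have a fully conjugated π system of 4 electrons. But 4 = 4(1), which is 4n not 4n+2, so it is not aromatic (cyclobutadiene) — cyclobutadiene is antiaromatic and distorts to a rectangle.
1 of the 2 rings is aromatic. Total: 1.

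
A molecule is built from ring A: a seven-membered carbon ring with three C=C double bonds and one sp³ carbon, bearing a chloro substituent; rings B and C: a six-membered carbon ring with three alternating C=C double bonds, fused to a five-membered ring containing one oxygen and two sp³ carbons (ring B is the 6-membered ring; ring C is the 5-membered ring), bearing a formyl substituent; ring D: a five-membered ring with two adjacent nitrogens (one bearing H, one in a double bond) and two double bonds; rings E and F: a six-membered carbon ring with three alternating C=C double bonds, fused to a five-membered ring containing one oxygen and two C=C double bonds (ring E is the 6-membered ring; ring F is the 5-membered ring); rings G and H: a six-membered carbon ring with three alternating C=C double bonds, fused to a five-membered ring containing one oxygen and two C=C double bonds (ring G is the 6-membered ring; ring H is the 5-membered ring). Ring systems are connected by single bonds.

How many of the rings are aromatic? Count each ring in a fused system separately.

6

Ring A has one sp³ carbon, so it is not fully conjugated — not aromatic (cycloheptatriene).
Ring B has a continuous p-orbital overlap around the ring; 3 ring double bonds give 6 π electrons. Since 6 = 4n+2 (n=1), ring B is aromatic (benzene ring).
Ring C has two sp³ carbons, so it is not fully conjugated — not aromatic (oxolane ring).
Ring D is planar and fully conjugated; 2 ring double bonds (4 π electrons) plus a heteroatom lone pair (2) give 6 π electrons. Since 6 = 4n+2 (n=1), ring D is aromatic (pyrazole).
Rings E and F form a fused bicyclic system (with one oxygen) with 9 sp² atoms and 10 π electrons from ring double bonds plus a heteroatom lone pair. 10 = 4(2)+2, so the system is aromatic and both rings count as aromatic (benzofuran).
Rings G and H form a fused bicyclic system (with one oxygen) with 9 sp² atoms and 10 π electrons from ring double bonds plus a heteroatom lone pair. 10 = 4(2)+2, so the system is aromatic and both rings count as aromatic (benzofuran).
Aromatic: B, D, E, F, G, H. Total: 6.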